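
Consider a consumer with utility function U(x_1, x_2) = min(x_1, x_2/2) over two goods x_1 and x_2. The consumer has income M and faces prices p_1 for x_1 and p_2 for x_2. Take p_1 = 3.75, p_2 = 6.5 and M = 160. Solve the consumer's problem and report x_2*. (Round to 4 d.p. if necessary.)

x_2* = 19.1045

Leontief preferences: the optimum is at the kink where x_1/1 = x_2/2, i.e. x_2 = 2·x_1.
Budget: p_1·x_1 + p_2·2·x_1 = M, so (p_1 + 2·p_2)·x_1 = M.
Demand: x_1*(p_1,p_2,M) = M/(p_1 + 2·p_2), x_2* = 2·M/(p_1 + 2·p_2).
Here 3.75 + 2·6.5 = 16.75, giving x_2* = 19.1045.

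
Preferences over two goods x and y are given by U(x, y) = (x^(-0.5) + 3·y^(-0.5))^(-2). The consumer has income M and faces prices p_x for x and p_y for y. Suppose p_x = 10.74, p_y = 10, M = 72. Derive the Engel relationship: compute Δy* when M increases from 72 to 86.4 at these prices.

MU_x ∝ x^(-1.5), MU_y ∝ 3·y^(-1.5), so MRS = (1/3)·(y/x)^(1.5) = p_x/p_y.
Hence y/x = (3·p_x/p_y)^(1/(1.5)), i.e. raised to the 2/3 power.
With the ratio pinned down, the budget gives x* = M/(p_x + p_y·(y/x)) and y* = (y/x)·x*.
Numerically y/x = 2.181476, so x* = 72/(10.74 + 10·2.181476) = 2.2117 and y* = 2.181476·2.2117 = 4.8247.
At M' = 86.4: y* = 5.7896. Change: 5.7896 − 4.8247 = 0.9649.

Δy* = 0.9649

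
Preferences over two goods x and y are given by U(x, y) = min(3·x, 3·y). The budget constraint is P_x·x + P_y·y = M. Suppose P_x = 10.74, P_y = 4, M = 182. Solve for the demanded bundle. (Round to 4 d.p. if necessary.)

x* = 12.3474, y* = 12.3474

Leontief preferences: the optimum is at the kink where x/3 = y/3, i.e. y = x.
Budget: P_x·x + P_y·x = M, so (3·P_x + 3·P_y)·x = 3·M.
Demand: x*(P_x,P_y,M) = 3·M/(3·P_x + 3·P_y), y* = 3·M/(3·P_x + 3·P_y).
Here 3·10.74 + 3·4 = 44.22, giving x* = 12.3474 and y* = 12.3474.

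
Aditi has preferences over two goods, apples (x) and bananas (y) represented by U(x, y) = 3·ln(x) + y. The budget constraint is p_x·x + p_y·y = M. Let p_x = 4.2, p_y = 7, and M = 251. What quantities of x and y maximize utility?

x* = 5, y* = 32.8571

Set MRS = p_x/p_y: (3/x)/1 = p_x/p_y.
So x*(p_x,p_y) = 3·p_y/p_x, independent of income; and y* = (M − 3·p_y)/p_y.
At the given prices: x* = 3·7/4.2 = 5, and y* = 32.8571.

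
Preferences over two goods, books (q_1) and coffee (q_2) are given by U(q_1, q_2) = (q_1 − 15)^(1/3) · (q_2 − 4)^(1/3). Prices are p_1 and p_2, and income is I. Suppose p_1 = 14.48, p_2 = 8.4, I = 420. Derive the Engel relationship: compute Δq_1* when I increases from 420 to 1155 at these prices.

Δq_1* = 25.3798

Let q_1' = q_1−15, q_2' = q_2−4. MRS = q_2'/q_1' = p_1/p_2.
Substituting into the budget: q_1* = 15 + 0.5·(I − 15·p_1 − 4·p_2)/p_1, and q_2* = 4 + 0.5·(…)/p_2.
Discretionary income = 420 − 15·14.48 − 4·8.4 = 169.2; q_1* = 15 + 0.5·169.2/14.48 = 20.8425.
At I' = 1155: q_1* = 46.2224. Change: 46.2224 − 20.8425 = 25.3798.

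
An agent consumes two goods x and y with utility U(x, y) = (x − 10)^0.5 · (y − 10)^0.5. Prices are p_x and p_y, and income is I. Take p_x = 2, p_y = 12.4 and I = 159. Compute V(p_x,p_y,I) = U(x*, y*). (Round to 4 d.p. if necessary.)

This is Cobb-Douglas in (x−10, y−10): tangency gives 0.5·p_y·(y−10) = 0.5·p_x·(x−10).
Substituting into the budget: x* = 10 + 0.5·(I − 10·p_x − 10·p_y)/p_x, and y* = 10 + 0.5·(…)/p_y.
Discretionary income = 159 − 10·2 − 10·12.4 = 15; x* = 10 + 0.5·15/2 = 13.75; y* = 10 + 0.5·15/12.4 = 10.6048.
Utility at the optimum: U(13.75, 10.6048) = 1.506.

V = 1.506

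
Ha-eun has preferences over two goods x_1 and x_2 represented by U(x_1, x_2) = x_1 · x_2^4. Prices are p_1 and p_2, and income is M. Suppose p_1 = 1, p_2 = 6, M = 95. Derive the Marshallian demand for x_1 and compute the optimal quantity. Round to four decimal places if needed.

Demand: x_1*(p_1,p_2,M) = 0.2·M/p_1 and x_2* = 0.8·M/p_2.
At p_1=1, p_2=6, M=95: x_1* = 0.2·95/1 = 19.

x_1* = 19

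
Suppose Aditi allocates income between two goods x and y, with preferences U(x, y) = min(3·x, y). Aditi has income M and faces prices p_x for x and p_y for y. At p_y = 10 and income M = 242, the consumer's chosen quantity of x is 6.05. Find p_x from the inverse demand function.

p_x = 10

With perfect complements, no substitution: consume in ratio x:y = 1:3.
Budget: p_x·x + p_y·3·x = M, so (p_x + 3·p_y)·x = M.
Demand: x*(p_x,p_y,M) = M/(p_x + 3·p_y), y* = 3·M/(p_x + 3·p_y).
Set x* = 6.05 in the demand function and solve for p_x: p_x = 10.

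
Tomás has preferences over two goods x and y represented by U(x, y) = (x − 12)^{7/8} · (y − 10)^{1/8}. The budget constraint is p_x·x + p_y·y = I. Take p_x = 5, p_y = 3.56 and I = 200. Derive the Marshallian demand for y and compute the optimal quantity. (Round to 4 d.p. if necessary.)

y* = 13.6657

MRS = 7·(y−10)/(x−12). Tangency with p_x/p_y gives y−10 = (1/7)·(p_x/p_y)·(x−12).
After buying the subsistence bundle (12, 10), a share 0.875 of the remaining income goes to x: x* = 12 + 0.875·(I − 12p_x − 10p_y)/p_x.
Discretionary income = 200 − 12·5 − 10·3.56 = 104.4; y* = 10 + 0.125·104.4/3.56 = 13.6657.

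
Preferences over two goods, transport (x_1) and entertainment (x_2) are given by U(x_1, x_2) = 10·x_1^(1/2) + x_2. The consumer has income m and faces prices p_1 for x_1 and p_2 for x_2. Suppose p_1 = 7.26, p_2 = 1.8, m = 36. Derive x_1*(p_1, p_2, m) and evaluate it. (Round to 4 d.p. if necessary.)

x_1* = 1.5368

Thus x_1* = (5·p_2/p_1)² — independent of m — with the rest of income spent on x_2.
Plugging in: x_1* = (5·1.8/7.26)² = 1.5368.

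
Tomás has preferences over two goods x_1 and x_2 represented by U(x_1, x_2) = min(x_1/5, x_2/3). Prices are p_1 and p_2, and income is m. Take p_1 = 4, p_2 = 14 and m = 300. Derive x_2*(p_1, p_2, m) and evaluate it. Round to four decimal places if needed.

With perfect complements, no substitution: consume in ratio x_1:x_2 = 5:3.
Budget: p_1·x_1 + p_2·(3/5)·x_1 = m, so (5·p_1 + 3·p_2)·x_1 = 5·m.
Demand: x_1*(p_1,p_2,m) = 5·m/(5·p_1 + 3·p_2), x_2* = 3·m/(5·p_1 + 3·p_2).
Here 5·4 + 3·14 = 62, giving x_2* = 14.5161.

x_2* = 14.5161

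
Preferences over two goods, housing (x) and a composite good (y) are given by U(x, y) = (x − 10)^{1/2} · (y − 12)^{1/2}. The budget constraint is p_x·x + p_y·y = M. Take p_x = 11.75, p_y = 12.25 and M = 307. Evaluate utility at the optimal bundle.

V = 1.7712

MRS = (y−12)/(x−10). Tangency with p_x/p_y gives y−12 = (p_x/p_y)·(x−10).
After buying the subsistence bundle (10, 12), a share 0.5 of the remaining income goes to x: x* = 10 + 0.5·(M − 10p_x − 12p_y)/p_x.
Discretionary income = 307 − 10·11.75 − 12·12.25 = 42.5; x* = 10 + 0.5·42.5/11.75 = 11.8085; y* = 12 + 0.5·42.5/12.25 = 13.7347.
Utility at the optimum: U(11.8085, 13.7347) = 1.7712.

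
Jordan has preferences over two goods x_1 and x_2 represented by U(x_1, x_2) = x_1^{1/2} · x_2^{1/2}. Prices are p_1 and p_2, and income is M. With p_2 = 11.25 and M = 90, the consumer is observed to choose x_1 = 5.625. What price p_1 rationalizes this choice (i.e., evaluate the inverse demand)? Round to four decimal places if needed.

p_1 = 8

The MRS is x_2/x_1. Set MRS = p_1/p_2.
So 0.5·p_2·x_2 = 0.5·p_1·x_1; combined with the budget, a share 0.5 of income goes to x_1.
Demand: x_1*(p_1,p_2,M) = 0.5·M/p_1 and x_2* = 0.5·M/p_2.
Set x_1* = 5.625 in the demand function and solve for p_1: p_1 = 8.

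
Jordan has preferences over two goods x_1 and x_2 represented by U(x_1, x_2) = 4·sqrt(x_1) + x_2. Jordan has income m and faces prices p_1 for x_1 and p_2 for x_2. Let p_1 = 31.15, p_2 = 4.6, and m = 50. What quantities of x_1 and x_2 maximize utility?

Utility is quasi-linear in x_2; the FOC for x_1 is 2/√x_1 = p_1/p_2.
Thus x_1* = (2·p_2/p_1)² — independent of m — with the rest of income spent on x_2.
Plugging in: x_1* = (2·4.6/31.15)² = 0.0872, x_2* = 10.2789.

x_1* = 0.0872, x_2* = 10.2789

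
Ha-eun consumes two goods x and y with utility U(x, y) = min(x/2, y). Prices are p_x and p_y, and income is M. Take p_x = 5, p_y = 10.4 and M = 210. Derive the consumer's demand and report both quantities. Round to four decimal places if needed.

x* = 20.5882, y* = 10.2941

Demand: x*(p_x,p_y,M) = 2·M/(2·p_x + p_y), y* = M/(2·p_x + p_y).
Here 2·5 + 10.4 = 20.4, giving x* = 20.5882 and y* = 10.2941.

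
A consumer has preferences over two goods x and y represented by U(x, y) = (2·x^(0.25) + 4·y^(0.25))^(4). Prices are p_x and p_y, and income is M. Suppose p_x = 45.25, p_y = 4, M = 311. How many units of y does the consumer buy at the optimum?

y* = 66.07

From the CES first-order condition, (1/2)·(y/x)^(0.75) = p_x/p_y.
Hence y/x = (2·p_x/p_y)^(1/(0.75)), i.e. raised to the 4/3 power.
With the ratio pinned down, the budget gives x* = M/(p_x + p_y·(y/x)) and y* = (y/x)·x*.
Numerically y/x = 63.990885, so x* = 311/(45.25 + 4·63.990885) = 1.0325 and y* = 63.990885·1.0325 = 66.07.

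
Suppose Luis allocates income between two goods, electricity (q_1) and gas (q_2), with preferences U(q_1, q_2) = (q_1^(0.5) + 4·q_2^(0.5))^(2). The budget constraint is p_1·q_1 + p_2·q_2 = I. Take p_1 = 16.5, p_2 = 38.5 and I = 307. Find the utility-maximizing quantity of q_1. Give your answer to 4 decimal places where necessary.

With the ratio pinned down, the budget gives q_1* = I/(p_1 + p_2·(q_2/q_1)) and q_2* = (q_2/q_1)·q_1*.
Numerically q_2/q_1 = 2.938776, so q_1* = 307/(16.5 + 38.5·2.938776) = 2.368.

q_1* = 2.368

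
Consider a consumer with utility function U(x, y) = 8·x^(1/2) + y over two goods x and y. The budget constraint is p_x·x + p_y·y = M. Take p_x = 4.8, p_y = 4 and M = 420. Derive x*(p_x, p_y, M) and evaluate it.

x* = 11.1111

Thus x* = (4·p_y/p_x)² — independent of M — with the rest of income spent on y.
Plugging in: x* = (4·4/4.8)² = 11.1111.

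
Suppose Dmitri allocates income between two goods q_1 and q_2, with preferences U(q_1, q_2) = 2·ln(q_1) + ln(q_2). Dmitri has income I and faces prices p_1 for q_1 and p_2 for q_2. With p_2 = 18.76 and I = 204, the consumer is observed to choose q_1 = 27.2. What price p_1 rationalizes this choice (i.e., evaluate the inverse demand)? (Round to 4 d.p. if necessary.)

p_1 = 5

The MRS is 2·q_2/q_1. Set MRS = p_1/p_2.
So 2·p_2·q_2 = p_1·q_1; combined with the budget, a share 2/3 of income goes to q_1.
Demand: q_1*(p_1,p_2,I) = 2/3·I/p_1 and q_2* = 1/3·I/p_2.
Set q_1* = 27.2 in the demand function and solve for p_1: p_1 = 5.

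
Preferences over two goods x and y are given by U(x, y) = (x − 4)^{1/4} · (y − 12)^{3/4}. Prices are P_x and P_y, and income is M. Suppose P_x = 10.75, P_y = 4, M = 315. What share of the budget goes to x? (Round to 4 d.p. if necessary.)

MRS = (1/3)·(y−12)/(x−4). Tangency with P_x/P_y gives y−12 = 3·(P_x/P_y)·(x−4).
Substituting into the budget: x* = 4 + 0.25·(M − 4·P_x − 12·P_y)/P_x, and y* = 12 + 0.75·(…)/P_y.
Discretionary income = 315 − 4·10.75 − 12·4 = 224; x* = 4 + 0.25·224/10.75 = 9.2093; y* = 12 + 0.75·224/4 = 54.
Expenditure on x: 10.75·9.2093 = 99; share = 0.3143.

share on x = 0.3143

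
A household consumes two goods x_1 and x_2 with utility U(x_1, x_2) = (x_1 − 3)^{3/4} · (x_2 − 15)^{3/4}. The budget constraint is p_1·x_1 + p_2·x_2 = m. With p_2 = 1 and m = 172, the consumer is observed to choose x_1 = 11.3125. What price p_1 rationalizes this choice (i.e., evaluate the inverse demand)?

Let x_1' = x_1−3, x_2' = x_2−15. MRS = x_2'/x_1' = p_1/p_2.
After buying the subsistence bundle (3, 15), a share 0.5 of the remaining income goes to x_1: x_1* = 3 + 0.5·(m − 3p_1 − 15p_2)/p_1.
Set x_1* = 11.3125 in the demand function and solve for p_1: p_1 = 8.

p_1 = 8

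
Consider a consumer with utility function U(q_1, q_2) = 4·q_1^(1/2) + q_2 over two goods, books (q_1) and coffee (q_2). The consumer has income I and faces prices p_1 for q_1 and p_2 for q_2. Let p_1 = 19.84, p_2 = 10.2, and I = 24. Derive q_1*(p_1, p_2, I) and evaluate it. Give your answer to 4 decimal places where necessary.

q_1* = 1.0572

MU_q_1 = 2/√q_1, MU_q_2 = 1. Tangency: 2/√q_1 = p_1/p_2.
Thus q_1* = (2·p_2/p_1)² — independent of I — with the rest of income spent on q_2.
Plugging in: q_1* = (2·10.2/19.84)² = 1.0572.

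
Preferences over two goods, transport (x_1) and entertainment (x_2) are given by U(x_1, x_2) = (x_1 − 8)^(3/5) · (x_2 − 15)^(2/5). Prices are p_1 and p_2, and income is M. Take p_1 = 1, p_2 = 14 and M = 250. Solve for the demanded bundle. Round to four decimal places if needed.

This is Cobb-Douglas in (x_1−8, x_2−15): tangency gives 0.6·p_2·(x_2−15) = 0.4·p_1·(x_1−8).
After buying the subsistence bundle (8, 15), a share 0.6 of the remaining income goes to x_1: x_1* = 8 + 0.6·(M − 8p_1 − 15p_2)/p_1.
Discretionary income = 250 − 8·1 − 15·14 = 32; x_1* = 8 + 0.6·32/1 = 27.2; x_2* = 15 + 0.4·32/14 = 15.9143.

x_1* = 27.2, x_2* = 15.9143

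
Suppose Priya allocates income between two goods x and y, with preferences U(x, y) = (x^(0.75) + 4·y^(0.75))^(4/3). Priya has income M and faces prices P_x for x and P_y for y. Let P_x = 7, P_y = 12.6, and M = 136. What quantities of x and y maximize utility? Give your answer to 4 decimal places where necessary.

x* = 0.4327, y* = 10.5532

MU_x ∝ x^(-0.25), MU_y ∝ 4·y^(-0.25), so MRS = (1/4)·(y/x)^(0.25) = P_x/P_y.
Solve for the ratio: y/x = [4·P_x/P_y]^(4).
Substitute y = (y/x)·x into the budget: x* = M/(P_x + P_y·(y/x)).
Numerically y/x = 24.386526, so x* = 136/(7 + 12.6·24.386526) = 0.4327 and y* = 24.386526·0.4327 = 10.5532.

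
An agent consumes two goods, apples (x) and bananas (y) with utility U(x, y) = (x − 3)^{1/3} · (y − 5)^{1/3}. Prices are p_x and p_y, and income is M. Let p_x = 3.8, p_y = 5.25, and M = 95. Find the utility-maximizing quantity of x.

MRS = (y−5)/(x−3). Tangency with p_x/p_y gives y−5 = (p_x/p_y)·(x−3).
After buying the subsistence bundle (3, 5), a share 0.5 of the remaining income goes to x: x* = 3 + 0.5·(M − 3p_x − 5p_y)/p_x.
Discretionary income = 95 − 3·3.8 − 5·5.25 = 57.35; x* = 3 + 0.5·57.35/3.8 = 10.5461.

x* = 10.5461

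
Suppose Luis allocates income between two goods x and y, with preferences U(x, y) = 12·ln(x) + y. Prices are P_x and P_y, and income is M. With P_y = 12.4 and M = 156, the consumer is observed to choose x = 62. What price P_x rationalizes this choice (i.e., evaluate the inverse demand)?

P_x = 2.4

Set MRS = P_x/P_y: (12/x)/1 = P_x/P_y.
So x*(P_x,P_y) = 12·P_y/P_x, independent of income; and y* = (M − 12·P_y)/P_y.
Set x* = 62 in the demand function and solve for P_x: P_x = 2.4.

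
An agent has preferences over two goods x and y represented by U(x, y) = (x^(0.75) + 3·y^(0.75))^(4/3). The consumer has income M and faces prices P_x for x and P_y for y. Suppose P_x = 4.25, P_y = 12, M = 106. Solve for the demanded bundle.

x* = 5.4239, y* = 6.9124

MRS = MU_x/MU_y = (1/3)·(y/x)^(0.25). Set equal to P_x/P_y.
Solve for the ratio: y/x = [3·P_x/P_y]^(4).
Substitute y = (y/x)·x into the budget: x* = M/(P_x + P_y·(y/x)).
Numerically y/x = 1.274429, so x* = 106/(4.25 + 12·1.274429) = 5.4239 and y* = 1.274429·5.4239 = 6.9124.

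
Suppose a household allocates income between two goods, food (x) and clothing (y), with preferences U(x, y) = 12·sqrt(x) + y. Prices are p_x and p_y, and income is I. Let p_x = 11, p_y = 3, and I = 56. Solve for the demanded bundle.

MU_x = 6/√x, MU_y = 1. Tangency: 6/√x = p_x/p_y.
Thus x* = (6·p_y/p_x)² — independent of I — with the rest of income spent on y.
Plugging in: x* = (6·3/11)² = 2.6777, y* = 8.8485.

x* = 2.6777, y* = 8.8485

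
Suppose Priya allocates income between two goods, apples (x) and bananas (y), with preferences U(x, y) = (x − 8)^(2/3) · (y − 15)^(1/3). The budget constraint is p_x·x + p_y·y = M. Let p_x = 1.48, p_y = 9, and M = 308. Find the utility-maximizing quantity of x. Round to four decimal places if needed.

x* = 80.5946

Substituting into the budget: x* = 8 + 2/3·(M − 8·p_x − 15·p_y)/p_x, and y* = 15 + 1/3·(…)/p_y.
Discretionary income = 308 − 8·1.48 − 15·9 = 161.16; x* = 8 + 2/3·161.16/1.48 = 80.5946.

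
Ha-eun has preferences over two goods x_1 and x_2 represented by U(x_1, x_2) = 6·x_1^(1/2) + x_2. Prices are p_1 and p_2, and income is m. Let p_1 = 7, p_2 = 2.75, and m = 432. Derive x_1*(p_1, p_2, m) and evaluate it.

Utility is quasi-linear in x_2; the FOC for x_1 is 3/√x_1 = p_1/p_2.
Thus x_1* = (3·p_2/p_1)² — independent of m — with the rest of income spent on x_2.
Plugging in: x_1* = (3·2.75/7)² = 1.389.

x_1* = 1.389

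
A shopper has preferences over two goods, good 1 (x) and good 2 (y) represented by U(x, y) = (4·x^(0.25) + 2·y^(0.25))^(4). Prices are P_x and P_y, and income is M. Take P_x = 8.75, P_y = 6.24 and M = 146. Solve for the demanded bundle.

x* = 11.5537, y* = 7.1963

From the CES first-order condition, 2·(y/x)^(0.75) = P_x/P_y.
Hence y/x = ((1/2)·P_x/P_y)^(1/(0.75)), i.e. raised to the 4/3 power.
Substitute y = (y/x)·x into the budget: x* = M/(P_x + P_y·(y/x)).
Numerically y/x = 0.622861, so x* = 146/(8.75 + 6.24·0.622861) = 11.5537 and y* = 0.622861·11.5537 = 7.1963.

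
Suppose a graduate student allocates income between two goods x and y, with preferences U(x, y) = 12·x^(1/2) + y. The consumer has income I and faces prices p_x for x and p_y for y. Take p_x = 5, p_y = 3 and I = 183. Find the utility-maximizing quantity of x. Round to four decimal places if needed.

x* = 12.96

MU_x = 6/√x, MU_y = 1. Tangency: 6/√x = p_x/p_y.
Solve: √x = 6·p_y/p_x, so x*(p_x,p_y) = (6·p_y/p_x)², and y* = (I − p_x·x*)/p_y.
Plugging in: x* = (6·3/5)² = 12.96.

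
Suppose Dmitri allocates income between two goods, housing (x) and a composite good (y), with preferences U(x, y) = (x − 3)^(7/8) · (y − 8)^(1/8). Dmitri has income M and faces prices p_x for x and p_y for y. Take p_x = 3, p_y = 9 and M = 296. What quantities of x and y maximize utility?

x* = 65.7083, y* = 10.9861

MRS = 7·(y−8)/(x−3). Tangency with p_x/p_y gives y−8 = (1/7)·(p_x/p_y)·(x−3).
Substituting into the budget: x* = 3 + 0.875·(M − 3·p_x − 8·p_y)/p_x, and y* = 8 + 0.125·(…)/p_y.
Discretionary income = 296 − 3·3 − 8·9 = 215; x* = 3 + 0.875·215/3 = 65.7083; y* = 8 + 0.125·215/9 = 10.9861.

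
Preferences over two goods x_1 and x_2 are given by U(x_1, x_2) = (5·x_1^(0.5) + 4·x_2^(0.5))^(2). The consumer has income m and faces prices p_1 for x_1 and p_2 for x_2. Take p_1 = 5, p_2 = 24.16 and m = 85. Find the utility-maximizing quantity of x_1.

x_1* = 15.0117

From the CES first-order condition, (5/4)·(x_2/x_1)^(0.5) = p_1/p_2.
Solve for the ratio: x_2/x_1 = [(4/5)·p_1/p_2]^(2).
With the ratio pinned down, the budget gives x_1* = m/(p_1 + p_2·(x_2/x_1)) and x_2* = (x_2/x_1)·x_1*.
Numerically x_2/x_1 = 0.027411, so x_1* = 85/(5 + 24.16·0.027411) = 15.0117.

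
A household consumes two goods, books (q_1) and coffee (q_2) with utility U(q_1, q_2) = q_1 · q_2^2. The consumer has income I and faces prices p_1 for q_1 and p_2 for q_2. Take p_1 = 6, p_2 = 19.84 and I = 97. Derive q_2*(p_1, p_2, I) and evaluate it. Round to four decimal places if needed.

q_2* = 3.2594

MU_q_1/MU_q_2 = (q_2)/(2·q_1); tangency sets this equal to p_1/p_2.
Rearranging, p_2·q_2 = 2·p_1·q_1. Substituting into the budget gives p_1·q_1·(1 + 2) = I.
Demand: q_1*(p_1,p_2,I) = 1/3·I/p_1 and q_2* = 2/3·I/p_2.
At p_1=6, p_2=19.84, I=97: q_2* = 2/3·97/19.84 = 3.2594.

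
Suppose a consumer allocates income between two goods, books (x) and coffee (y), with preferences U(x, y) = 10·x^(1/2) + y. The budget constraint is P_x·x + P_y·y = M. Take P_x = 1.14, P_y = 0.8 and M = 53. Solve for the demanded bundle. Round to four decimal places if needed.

x* = 12.3115, y* = 48.7061

Set MRS = P_x/P_y: 5·x^(−1/2) = P_x/P_y.
Solve: √x = 5·P_y/P_x, so x*(P_x,P_y) = (5·P_y/P_x)², and y* = (M − P_x·x*)/P_y.
Plugging in: x* = (5·0.8/1.14)² = 12.3115, y* = 48.7061.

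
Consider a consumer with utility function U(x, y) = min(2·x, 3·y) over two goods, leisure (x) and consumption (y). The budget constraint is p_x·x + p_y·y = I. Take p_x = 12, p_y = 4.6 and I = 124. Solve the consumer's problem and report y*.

Leontief preferences: the optimum is at the kink where x/3 = y/2, i.e. y = (2/3)·x.
Budget: p_x·x + p_y·(2/3)·x = I, so (3·p_x + 2·p_y)·x = 3·I.
Demand: x*(p_x,p_y,I) = 3·I/(3·p_x + 2·p_y), y* = 2·I/(3·p_x + 2·p_y).
Here 3·12 + 2·4.6 = 45.2, giving y* = 5.4867.

y* = 5.4867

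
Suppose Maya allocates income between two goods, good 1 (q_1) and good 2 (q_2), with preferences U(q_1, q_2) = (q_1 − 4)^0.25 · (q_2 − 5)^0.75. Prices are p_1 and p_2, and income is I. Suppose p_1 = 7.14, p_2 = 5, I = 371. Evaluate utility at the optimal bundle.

This is Cobb-Douglas in (q_1−4, q_2−5): tangency gives 0.25·p_2·(q_2−5) = 0.75·p_1·(q_1−4).
After buying the subsistence bundle (4, 5), a share 0.25 of the remaining income goes to q_1: q_1* = 4 + 0.25·(I − 4p_1 − 5p_2)/p_1.
Discretionary income = 371 − 4·7.14 − 5·5 = 317.44; q_1* = 4 + 0.25·317.44/7.14 = 15.1148; q_2* = 5 + 0.75·317.44/5 = 52.616.
Utility at the optimum: U(15.1148, 52.616) = 33.0971.

V = 33.0971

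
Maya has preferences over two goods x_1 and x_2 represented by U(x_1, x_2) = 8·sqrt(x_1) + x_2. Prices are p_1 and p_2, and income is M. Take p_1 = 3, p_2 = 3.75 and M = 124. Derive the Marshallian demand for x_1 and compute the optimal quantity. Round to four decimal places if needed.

Utility is quasi-linear in x_2; the FOC for x_1 is 4/√x_1 = p_1/p_2.
Solve: √x_1 = 4·p_2/p_1, so x_1*(p_1,p_2) = (4·p_2/p_1)², and x_2* = (M − p_1·x_1*)/p_2.
Plugging in: x_1* = (4·3.75/3)² = 25.

x_1* = 25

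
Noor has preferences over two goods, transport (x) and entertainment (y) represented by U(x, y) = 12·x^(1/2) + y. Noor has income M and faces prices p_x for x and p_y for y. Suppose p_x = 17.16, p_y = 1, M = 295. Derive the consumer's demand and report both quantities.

x* = 0.1223, y* = 292.9021

MU_x = 6/√x, MU_y = 1. Tangency: 6/√x = p_x/p_y.
Thus x* = (6·p_y/p_x)² — independent of M — with the rest of income spent on y.
Plugging in: x* = (6·1/17.16)² = 0.1223, y* = 292.9021.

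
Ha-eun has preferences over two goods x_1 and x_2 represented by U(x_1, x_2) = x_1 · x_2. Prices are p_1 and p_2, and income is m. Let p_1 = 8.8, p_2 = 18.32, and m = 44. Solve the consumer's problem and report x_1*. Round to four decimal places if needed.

x_1* = 2.5

The MRS is x_2/x_1. Set MRS = p_1/p_2.
Rearranging, p_2·x_2 = p_1·x_1. Substituting into the budget gives p_1·x_1·(1 + 1) = m.
Demand: x_1*(p_1,p_2,m) = 0.5·m/p_1 and x_2* = 0.5·m/p_2.
At p_1=8.8, p_2=18.32, m=44: x_1* = 0.5·44/8.8 = 2.5.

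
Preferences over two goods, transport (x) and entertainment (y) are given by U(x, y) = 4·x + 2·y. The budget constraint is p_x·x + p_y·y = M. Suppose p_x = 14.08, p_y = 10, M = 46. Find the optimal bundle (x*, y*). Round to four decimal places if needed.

Linear utility — the consumer picks whichever good has higher MU/price: 4/14.08 = 0.2841 vs 2/10 = 0.2.
x gives more utility per dollar, so spend all income on x: x* = M/p_x, y* = 0.
Numerically: x* = 3.267, y* = 0.

x* = 3.267, y* = 0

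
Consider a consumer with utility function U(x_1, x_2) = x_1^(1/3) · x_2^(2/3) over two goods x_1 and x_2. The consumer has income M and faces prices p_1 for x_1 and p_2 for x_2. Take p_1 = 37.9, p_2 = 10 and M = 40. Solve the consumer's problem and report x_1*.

x_1* = 0.3518

MU_x_1/MU_x_2 = (1/3·x_2)/(2/3·x_1); tangency sets this equal to p_1/p_2.
So 1/3·p_2·x_2 = 2/3·p_1·x_1; combined with the budget, a share 1/3 of income goes to x_1.
Demand: x_1*(p_1,p_2,M) = 1/3·M/p_1 and x_2* = 2/3·M/p_2.
At p_1=37.9, p_2=10, M=40: x_1* = 1/3·40/37.9 = 0.3518.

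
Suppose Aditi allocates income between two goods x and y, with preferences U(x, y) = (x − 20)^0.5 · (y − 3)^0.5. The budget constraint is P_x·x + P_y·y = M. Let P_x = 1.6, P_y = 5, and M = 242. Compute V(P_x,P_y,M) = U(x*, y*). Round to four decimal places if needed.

V = 34.4715

MRS = (y−3)/(x−20). Tangency with P_x/P_y gives y−3 = (P_x/P_y)·(x−20).
After buying the subsistence bundle (20, 3), a share 0.5 of the remaining income goes to x: x* = 20 + 0.5·(M − 20P_x − 3P_y)/P_x.
Discretionary income = 242 − 20·1.6 − 3·5 = 195; x* = 20 + 0.5·195/1.6 = 80.9375; y* = 3 + 0.5·195/5 = 22.5.
Utility at the optimum: U(80.9375, 22.5) = 34.4715.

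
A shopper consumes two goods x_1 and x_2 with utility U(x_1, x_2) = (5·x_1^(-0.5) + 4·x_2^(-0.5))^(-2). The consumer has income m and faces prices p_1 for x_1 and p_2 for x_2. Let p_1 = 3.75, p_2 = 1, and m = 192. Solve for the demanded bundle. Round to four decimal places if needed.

Substitute x_2 = (x_2/x_1)·x_1 into the budget: x_1* = m/(p_1 + p_2·(x_2/x_1)).
Numerically x_2/x_1 = 2.080084, so x_1* = 192/(3.75 + 1·2.080084) = 32.9326 and x_2* = 2.080084·32.9326 = 68.5026.

x_1* = 32.9326, x_2* = 68.5026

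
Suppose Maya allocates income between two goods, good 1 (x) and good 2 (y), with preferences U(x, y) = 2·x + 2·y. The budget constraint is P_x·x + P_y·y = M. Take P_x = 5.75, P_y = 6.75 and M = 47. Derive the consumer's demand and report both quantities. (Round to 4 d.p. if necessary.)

x* = 8.1739, y* = 0

Numerically: x* = 8.1739, y* = 0.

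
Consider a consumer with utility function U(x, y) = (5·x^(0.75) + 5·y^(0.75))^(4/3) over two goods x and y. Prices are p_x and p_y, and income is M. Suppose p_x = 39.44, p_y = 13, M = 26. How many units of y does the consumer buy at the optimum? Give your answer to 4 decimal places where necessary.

MU_x ∝ 5·x^(-0.25), MU_y ∝ 5·y^(-0.25), so MRS = (y/x)^(0.25) = p_x/p_y.
Hence y/x = (p_x/p_y)^(1/(0.25)), i.e. raised to the 4 power.
Substitute y = (y/x)·x into the budget: x* = M/(p_x + p_y·(y/x)).
Numerically y/x = 84.717712, so x* = 26/(39.44 + 13·84.717712) = 0.0228 and y* = 84.717712·0.0228 = 1.9309.

y* = 1.9309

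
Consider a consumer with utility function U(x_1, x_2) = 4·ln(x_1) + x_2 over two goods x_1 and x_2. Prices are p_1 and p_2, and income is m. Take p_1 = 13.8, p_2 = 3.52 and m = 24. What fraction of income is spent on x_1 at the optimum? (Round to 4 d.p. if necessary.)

Set MRS = p_1/p_2: (4/x_1)/1 = p_1/p_2.
So x_1*(p_1,p_2) = 4·p_2/p_1, independent of income; and x_2* = (m − 4·p_2)/p_2.
At the given prices: x_1* = 4·3.52/13.8 = 1.0203, and x_2* = 2.8182.
Expenditure on x_1: 13.8·1.0203 = 14.08; share = 0.5867.

share on x_1 = 0.5867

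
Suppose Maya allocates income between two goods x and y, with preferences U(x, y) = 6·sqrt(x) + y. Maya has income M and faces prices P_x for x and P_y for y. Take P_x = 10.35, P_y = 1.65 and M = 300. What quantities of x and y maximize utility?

x* = 0.2287, y* = 180.3834

MU_x = 3/√x, MU_y = 1. Tangency: 3/√x = P_x/P_y.
Solve: √x = 3·P_y/P_x, so x*(P_x,P_y) = (3·P_y/P_x)², and y* = (M − P_x·x*)/P_y.
Plugging in: x* = (3·1.65/10.35)² = 0.2287, y* = 180.3834.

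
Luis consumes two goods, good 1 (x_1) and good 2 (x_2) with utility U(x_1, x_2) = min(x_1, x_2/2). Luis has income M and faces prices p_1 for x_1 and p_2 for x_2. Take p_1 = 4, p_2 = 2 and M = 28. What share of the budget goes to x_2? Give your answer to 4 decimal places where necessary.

With perfect complements, no substitution: consume in ratio x_1:x_2 = 1:2.
Budget: p_1·x_1 + p_2·2·x_1 = M, so (p_1 + 2·p_2)·x_1 = M.
Demand: x_1*(p_1,p_2,M) = M/(p_1 + 2·p_2), x_2* = 2·M/(p_1 + 2·p_2).
Here 4 + 2·2 = 8, giving x_1* = 3.5 and x_2* = 7.
Expenditure on x_2: 2·7 = 14; share = 0.5.

share on x_2 = 0.5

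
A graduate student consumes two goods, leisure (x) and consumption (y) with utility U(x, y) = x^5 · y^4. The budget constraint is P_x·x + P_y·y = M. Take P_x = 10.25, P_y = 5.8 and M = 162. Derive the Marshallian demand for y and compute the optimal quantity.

y* = 12.4138

The MRS is (5/4)·y/x. Set MRS = P_x/P_y.
Rearranging, P_y·y = (4/5)·P_x·x. Substituting into the budget gives P_x·x·(1 + (4/5)) = M.
Demand: x*(P_x,P_y,M) = 5/9·M/P_x and y* = 4/9·M/P_y.
At P_x=10.25, P_y=5.8, M=162: y* = 4/9·162/5.8 = 12.4138.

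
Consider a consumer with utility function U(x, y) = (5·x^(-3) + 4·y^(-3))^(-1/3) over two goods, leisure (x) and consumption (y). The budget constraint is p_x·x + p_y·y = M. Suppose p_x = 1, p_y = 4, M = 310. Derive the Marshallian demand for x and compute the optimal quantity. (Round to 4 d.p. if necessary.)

Numerically y/x = 0.66874, so x* = 310/(1 + 4·0.66874) = 84.3546.

x* = 84.3546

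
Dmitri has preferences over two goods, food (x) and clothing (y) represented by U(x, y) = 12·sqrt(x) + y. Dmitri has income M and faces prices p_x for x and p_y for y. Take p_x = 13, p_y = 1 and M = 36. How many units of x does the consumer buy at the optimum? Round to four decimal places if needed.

Solve: √x = 6·p_y/p_x, so x*(p_x,p_y) = (6·p_y/p_x)², and y* = (M − p_x·x*)/p_y.
Plugging in: x* = (6·1/13)² = 0.213.

x* = 0.213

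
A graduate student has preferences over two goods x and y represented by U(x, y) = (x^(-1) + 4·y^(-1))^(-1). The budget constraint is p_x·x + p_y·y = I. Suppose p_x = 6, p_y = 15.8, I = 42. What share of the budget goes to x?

share on x = 0.2355

MRS = MU_x/MU_y = (1/4)·(y/x)^(2). Set equal to p_x/p_y.
Hence y/x = (4·p_x/p_y)^(1/(2)), i.e. raised to the 0.5 power.
Substitute y = (y/x)·x into the budget: x* = I/(p_x + p_y·(y/x)).
Numerically y/x = 1.232472, so x* = 42/(6 + 15.8·1.232472) = 1.6488 and y* = 1.232472·1.6488 = 2.0321.
Expenditure on x: 6·1.6488 = 9.8928; share = 0.2355.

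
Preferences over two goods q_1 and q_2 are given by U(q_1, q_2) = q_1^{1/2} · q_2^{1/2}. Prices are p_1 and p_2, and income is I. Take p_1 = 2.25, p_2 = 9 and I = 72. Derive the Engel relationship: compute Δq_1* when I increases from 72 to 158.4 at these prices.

Demand: q_1*(p_1,p_2,I) = 0.5·I/p_1 and q_2* = 0.5·I/p_2.
At p_1=2.25, p_2=9, I=72: q_1* = 0.5·72/2.25 = 16.
At I' = 158.4: q_1* = 35.2. Change: 35.2 − 16 = 19.2.

Δq_1* = 19.2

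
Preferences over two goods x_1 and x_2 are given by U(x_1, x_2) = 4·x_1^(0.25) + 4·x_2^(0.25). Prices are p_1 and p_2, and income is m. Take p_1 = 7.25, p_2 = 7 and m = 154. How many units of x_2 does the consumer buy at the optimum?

x_2* = 11.0643

MU_x_1 ∝ 4·x_1^(-0.75), MU_x_2 ∝ 4·x_2^(-0.75), so MRS = (x_2/x_1)^(0.75) = p_1/p_2.
Solve for the ratio: x_2/x_1 = [p_1/p_2]^(4/3).
Substitute x_2 = (x_2/x_1)·x_1 into the budget: x_1* = m/(p_1 + p_2·(x_2/x_1)).
Numerically x_2/x_1 = 1.0479, so x_1* = 154/(7.25 + 7·1.0479) = 10.5586 and x_2* = 1.0479·10.5586 = 11.0643.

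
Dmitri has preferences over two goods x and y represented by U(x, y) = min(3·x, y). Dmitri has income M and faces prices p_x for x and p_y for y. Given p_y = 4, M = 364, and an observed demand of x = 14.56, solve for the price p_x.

p_x = 13

Leontief preferences: the optimum is at the kink where x/1 = y/3, i.e. y = 3·x.
Budget: p_x·x + p_y·3·x = M, so (p_x + 3·p_y)·x = M.
Demand: x*(p_x,p_y,M) = M/(p_x + 3·p_y), y* = 3·M/(p_x + 3·p_y).
Set x* = 14.56 in the demand function and solve for p_x: p_x = 13.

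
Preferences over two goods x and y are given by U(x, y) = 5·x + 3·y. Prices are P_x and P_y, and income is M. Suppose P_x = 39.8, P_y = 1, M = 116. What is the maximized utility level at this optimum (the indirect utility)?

V = 348

Perfect substitutes: compare marginal utility per dollar. 5/P_x vs 3/P_y → 0.1256 vs 3.
y gives more utility per dollar, so spend all income on y: y* = M/P_y, x* = 0.
Numerically: x* = 0, y* = 116.
Utility at the optimum: U(0, 116) = 348.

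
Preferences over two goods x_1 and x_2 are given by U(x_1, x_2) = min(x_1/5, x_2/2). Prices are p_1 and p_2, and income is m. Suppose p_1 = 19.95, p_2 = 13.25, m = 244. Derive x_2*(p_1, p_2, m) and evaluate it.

x_2* = 3.8653

With perfect complements, no substitution: consume in ratio x_1:x_2 = 5:2.
Budget: p_1·x_1 + p_2·(2/5)·x_1 = m, so (5·p_1 + 2·p_2)·x_1 = 5·m.
Demand: x_1*(p_1,p_2,m) = 5·m/(5·p_1 + 2·p_2), x_2* = 2·m/(5·p_1 + 2·p_2).
Here 5·19.95 + 2·13.25 = 126.25, giving x_2* = 3.8653.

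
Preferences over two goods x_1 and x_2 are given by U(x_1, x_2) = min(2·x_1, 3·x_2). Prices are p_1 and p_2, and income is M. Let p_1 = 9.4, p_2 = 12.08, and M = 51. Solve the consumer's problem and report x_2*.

x_2* = 1.9481

Leontief preferences: the optimum is at the kink where x_1/3 = x_2/2, i.e. x_2 = (2/3)·x_1.
Budget: p_1·x_1 + p_2·(2/3)·x_1 = M, so (3·p_1 + 2·p_2)·x_1 = 3·M.
Demand: x_1*(p_1,p_2,M) = 3·M/(3·p_1 + 2·p_2), x_2* = 2·M/(3·p_1 + 2·p_2).
Here 3·9.4 + 2·12.08 = 52.36, giving x_2* = 1.9481.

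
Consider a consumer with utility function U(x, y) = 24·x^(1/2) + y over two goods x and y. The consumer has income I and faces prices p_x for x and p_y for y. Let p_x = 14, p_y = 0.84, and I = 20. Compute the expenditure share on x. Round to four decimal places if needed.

MU_x = 12/√x, MU_y = 1. Tangency: 12/√x = p_x/p_y.
Thus x* = (12·p_y/p_x)² — independent of I — with the rest of income spent on y.
Plugging in: x* = (12·0.84/14)² = 0.5184, y* = 15.1695.
Expenditure on x: 14·0.5184 = 7.2576; share = 0.3629.

share on x = 0.3629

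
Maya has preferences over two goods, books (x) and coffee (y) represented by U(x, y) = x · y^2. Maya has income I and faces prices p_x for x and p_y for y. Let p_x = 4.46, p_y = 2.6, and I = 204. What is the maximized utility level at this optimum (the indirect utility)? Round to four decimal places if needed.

V = 41716.2417

MU_x/MU_y = (y)/(2·x); tangency sets this equal to p_x/p_y.
So p_y·y = 2·p_x·x; combined with the budget, a share 1/3 of income goes to x.
Demand: x*(p_x,p_y,I) = 1/3·I/p_x and y* = 2/3·I/p_y.
At p_x=4.46, p_y=2.6, I=204: x* = 1/3·204/4.46 = 15.2466, y* = 52.3077.
Utility at the optimum: U(15.2466, 52.3077) = 41716.2417.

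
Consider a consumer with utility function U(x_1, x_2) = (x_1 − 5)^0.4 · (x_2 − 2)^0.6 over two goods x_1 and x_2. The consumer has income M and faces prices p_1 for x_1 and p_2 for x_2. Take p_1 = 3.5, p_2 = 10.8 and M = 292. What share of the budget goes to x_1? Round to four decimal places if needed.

share on x_1 = 0.4064

Let x_1' = x_1−5, x_2' = x_2−2. MRS = (2/3)·x_2'/x_1' = p_1/p_2.
Substituting into the budget: x_1* = 5 + 0.4·(M − 5·p_1 − 2·p_2)/p_1, and x_2* = 2 + 0.6·(…)/p_2.
Discretionary income = 292 − 5·3.5 − 2·10.8 = 252.9; x_1* = 5 + 0.4·252.9/3.5 = 33.9029; x_2* = 2 + 0.6·252.9/10.8 = 16.05.
Expenditure on x_1: 3.5·33.9029 = 118.66; share = 0.4064.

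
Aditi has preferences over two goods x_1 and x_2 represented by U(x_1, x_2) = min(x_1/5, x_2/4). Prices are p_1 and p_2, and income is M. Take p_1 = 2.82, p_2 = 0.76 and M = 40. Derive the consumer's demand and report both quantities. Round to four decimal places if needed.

Here 5·2.82 + 4·0.76 = 17.14, giving x_1* = 11.6686 and x_2* = 9.3349.

x_1* = 11.6686, x_2* = 9.3349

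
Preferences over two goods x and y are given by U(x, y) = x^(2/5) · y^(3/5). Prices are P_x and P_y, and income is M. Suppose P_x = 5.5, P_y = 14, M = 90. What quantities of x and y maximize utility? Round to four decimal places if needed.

x* = 6.5455, y* = 3.8571

Demand: x*(P_x,P_y,M) = 0.4·M/P_x and y* = 0.6·M/P_y.
At P_x=5.5, P_y=14, M=90: x* = 0.4·90/5.5 = 6.5455, y* = 3.8571.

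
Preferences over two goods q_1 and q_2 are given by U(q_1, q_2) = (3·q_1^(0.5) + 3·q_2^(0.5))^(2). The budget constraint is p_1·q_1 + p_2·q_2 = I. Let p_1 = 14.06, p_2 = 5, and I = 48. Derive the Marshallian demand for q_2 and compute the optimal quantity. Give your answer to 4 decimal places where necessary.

q_2* = 7.0816

MRS = MU_q_1/MU_q_2 = (q_2/q_1)^(0.5). Set equal to p_1/p_2.
Hence q_2/q_1 = (p_1/p_2)^(1/(0.5)), i.e. raised to the 2 power.
With the ratio pinned down, the budget gives q_1* = I/(p_1 + p_2·(q_2/q_1)) and q_2* = (q_2/q_1)·q_1*.
Numerically q_2/q_1 = 7.907344, so q_1* = 48/(14.06 + 5·7.907344) = 0.8956 and q_2* = 7.907344·0.8956 = 7.0816.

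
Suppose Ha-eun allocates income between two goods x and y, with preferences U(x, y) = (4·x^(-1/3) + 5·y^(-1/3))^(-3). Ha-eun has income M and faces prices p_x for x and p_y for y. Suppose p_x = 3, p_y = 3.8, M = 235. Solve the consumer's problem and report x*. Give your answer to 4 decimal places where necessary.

MU_x ∝ 4·x^(-4/3), MU_y ∝ 5·y^(-4/3), so MRS = (4/5)·(y/x)^(4/3) = p_x/p_y.
Hence y/x = ((5/4)·p_x/p_y)^(1/(4/3)), i.e. raised to the 0.75 power.
Substitute y = (y/x)·x into the budget: x* = M/(p_x + p_y·(y/x)).
Numerically y/x = 0.990115, so x* = 235/(3 + 3.8·0.990115) = 34.7508.

x* = 34.7508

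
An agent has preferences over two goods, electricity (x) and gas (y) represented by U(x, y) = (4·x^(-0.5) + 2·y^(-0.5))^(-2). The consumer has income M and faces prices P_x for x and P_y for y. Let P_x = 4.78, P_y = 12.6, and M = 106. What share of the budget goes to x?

share on x = 0.5347

With the ratio pinned down, the budget gives x* = M/(P_x + P_y·(y/x)) and y* = (y/x)·x*.
Numerically y/x = 0.33013, so x* = 106/(4.78 + 12.6·0.33013) = 11.8573 and y* = 0.33013·11.8573 = 3.9145.
Expenditure on x: 4.78·11.8573 = 56.6779; share = 0.5347.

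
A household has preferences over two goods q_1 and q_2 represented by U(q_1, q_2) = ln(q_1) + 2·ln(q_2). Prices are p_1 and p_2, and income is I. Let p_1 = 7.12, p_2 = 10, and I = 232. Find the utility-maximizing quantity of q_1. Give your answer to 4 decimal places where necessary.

q_1* = 10.8614

Demand: q_1*(p_1,p_2,I) = 1/3·I/p_1 and q_2* = 2/3·I/p_2.
At p_1=7.12, p_2=10, I=232: q_1* = 1/3·232/7.12 = 10.8614.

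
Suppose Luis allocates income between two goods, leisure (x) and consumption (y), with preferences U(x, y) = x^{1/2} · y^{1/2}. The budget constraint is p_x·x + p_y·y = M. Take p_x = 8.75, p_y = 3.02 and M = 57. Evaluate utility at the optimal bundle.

V = 5.5442

MU_x/MU_y = (0.5·y)/(0.5·x); tangency sets this equal to p_x/p_y.
So 0.5·p_y·y = 0.5·p_x·x; combined with the budget, a share 0.5 of income goes to x.
Demand: x*(p_x,p_y,M) = 0.5·M/p_x and y* = 0.5·M/p_y.
At p_x=8.75, p_y=3.02, M=57: x* = 0.5·57/8.75 = 3.2571, y* = 9.4371.
Utility at the optimum: U(3.2571, 9.4371) = 5.5442.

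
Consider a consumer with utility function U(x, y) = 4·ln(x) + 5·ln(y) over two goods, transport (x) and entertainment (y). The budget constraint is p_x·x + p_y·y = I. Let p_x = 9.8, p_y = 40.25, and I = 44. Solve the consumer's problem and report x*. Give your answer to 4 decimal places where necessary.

x* = 1.9955

The MRS is (4/5)·y/x. Set MRS = p_x/p_y.
So 4·p_y·y = 5·p_x·x; combined with the budget, a share 4/9 of income goes to x.
Demand: x*(p_x,p_y,I) = 4/9·I/p_x and y* = 5/9·I/p_y.
At p_x=9.8, p_y=40.25, I=44: x* = 4/9·44/9.8 = 1.9955.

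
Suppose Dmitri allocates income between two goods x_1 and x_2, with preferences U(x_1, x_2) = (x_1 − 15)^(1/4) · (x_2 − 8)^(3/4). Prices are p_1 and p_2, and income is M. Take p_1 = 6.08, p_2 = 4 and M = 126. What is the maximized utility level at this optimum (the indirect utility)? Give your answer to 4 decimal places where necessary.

V = 0.3593

This is Cobb-Douglas in (x_1−15, x_2−8): tangency gives 0.25·p_2·(x_2−8) = 0.75·p_1·(x_1−15).
Substituting into the budget: x_1* = 15 + 0.25·(M − 15·p_1 − 8·p_2)/p_1, and x_2* = 8 + 0.75·(…)/p_2.
Discretionary income = 126 − 15·6.08 − 8·4 = 2.8; x_1* = 15 + 0.25·2.8/6.08 = 15.1151; x_2* = 8 + 0.75·2.8/4 = 8.525.
Utility at the optimum: U(15.1151, 8.525) = 0.3593.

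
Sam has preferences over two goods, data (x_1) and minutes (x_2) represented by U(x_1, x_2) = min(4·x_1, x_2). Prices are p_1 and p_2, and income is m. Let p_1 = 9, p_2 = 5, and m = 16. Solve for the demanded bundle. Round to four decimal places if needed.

Leontief preferences: the optimum is at the kink where x_1/1 = x_2/4, i.e. x_2 = 4·x_1.
Budget: p_1·x_1 + p_2·4·x_1 = m, so (p_1 + 4·p_2)·x_1 = m.
Demand: x_1*(p_1,p_2,m) = m/(p_1 + 4·p_2), x_2* = 4·m/(p_1 + 4·p_2).
Here 9 + 4·5 = 29, giving x_1* = 0.5517 and x_2* = 2.2069.

x_1* = 0.5517, x_2* = 2.2069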